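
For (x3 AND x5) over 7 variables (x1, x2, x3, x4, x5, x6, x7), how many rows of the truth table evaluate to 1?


Formula: (x3 AND x5) over 7 vars (128 rows)
Evaluate each row (x1, x2, x3, x4, x5, x6, x7 as bits, MSB first):
  row 0 [0000000]: (0 AND 0) -> 0
  row 1 [0000001]: (0 AND 0) -> 0
  row 2 [0000010]: (0 AND 0) -> 0
  row 3 [0000011]: (0 AND 0) -> 0
  row 4 [0000100]: (0 AND 1) -> 0
  (every remaining row is evaluated the same way; all 128 results are listed next)
Full result column, 8 rows per line (x1,x2,x3,x4 fixed per line; x5,x6,x7 runs 000..111 left to right):
  rows 0-7 [x1,x2,x3,x4=0000]: 00000000  (ones: 0)
  rows 8-15 [x1,x2,x3,x4=0001]: 00000000  (ones: 0)
  rows 16-23 [x1,x2,x3,x4=0010]: 00001111  (ones: 4)
  rows 24-31 [x1,x2,x3,x4=0011]: 00001111  (ones: 4)
  rows 32-39 [x1,x2,x3,x4=0100]: 00000000  (ones: 0)
  rows 40-47 [x1,x2,x3,x4=0101]: 00000000  (ones: 0)
  rows 48-55 [x1,x2,x3,x4=0110]: 00001111  (ones: 4)
  rows 56-63 [x1,x2,x3,x4=0111]: 00001111  (ones: 4)
  rows 64-71 [x1,x2,x3,x4=1000]: 00000000  (ones: 0)
  rows 72-79 [x1,x2,x3,x4=1001]: 00000000  (ones: 0)
  rows 80-87 [x1,x2,x3,x4=1010]: 00001111  (ones: 4)
  rows 88-95 [x1,x2,x3,x4=1011]: 00001111  (ones: 4)
  rows 96-103 [x1,x2,x3,x4=1100]: 00000000  (ones: 0)
  rows 104-111 [x1,x2,x3,x4=1101]: 00000000  (ones: 0)
  rows 112-119 [x1,x2,x3,x4=1110]: 00001111  (ones: 4)
  rows 120-127 [x1,x2,x3,x4=1111]: 00001111  (ones: 4)
Count of 1-rows = 0+0+4+4+0+0+4+4+0+0+4+4+0+0+4+4 = 32

32


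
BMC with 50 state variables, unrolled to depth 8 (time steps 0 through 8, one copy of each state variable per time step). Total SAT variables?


BMC unrolls to depth k, creating one copy of each state var for steps 0..k.
Step count = 8 + 1 = 9 (steps 0 through 8)
Vars per step = 50
Total = 50 * 9 = 450

450


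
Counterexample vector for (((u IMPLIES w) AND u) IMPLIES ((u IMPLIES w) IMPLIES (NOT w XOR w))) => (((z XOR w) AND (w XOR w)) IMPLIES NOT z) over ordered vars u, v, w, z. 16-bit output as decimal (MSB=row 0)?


F1 = (((u IMPLIES w) AND u) IMPLIES ((u IMPLIES w) IMPLIES (NOT w XOR w)))
F2 = (((z XOR w) AND (w XOR w)) IMPLIES NOT z)
Counterexample to F1=>F2 is where F1=1 and F2=0.
Evaluate each row (bits = u,v,w,z, MSB first):
  row 0 [0000]: F1=1 F2=1 -> F1&~F2 -> 0
  row 1 [0001]: F1=1 F2=1 -> F1&~F2 -> 0
  row 2 [0010]: F1=1 F2=1 -> F1&~F2 -> 0
  row 3 [0011]: F1=1 F2=1 -> F1&~F2 -> 0
  row 4 [0100]: F1=1 F2=1 -> F1&~F2 -> 0
  row 5 [0101]: F1=1 F2=1 -> F1&~F2 -> 0
  row 6 [0110]: F1=1 F2=1 -> F1&~F2 -> 0
  row 7 [0111]: F1=1 F2=1 -> F1&~F2 -> 0
  row 8 [1000]: F1=1 F2=1 -> F1&~F2 -> 0
  row 9 [1001]: F1=1 F2=1 -> F1&~F2 -> 0
  row 10 [1010]: F1=1 F2=1 -> F1&~F2 -> 0
  row 11 [1011]: F1=1 F2=1 -> F1&~F2 -> 0
  row 12 [1100]: F1=1 F2=1 -> F1&~F2 -> 0
  row 13 [1101]: F1=1 F2=1 -> F1&~F2 -> 0
  row 14 [1110]: F1=1 F2=1 -> F1&~F2 -> 0
  row 15 [1111]: F1=1 F2=1 -> F1&~F2 -> 0
Full result column, 4 rows per line (u,v fixed per line; w,z runs 00..11 left to right):
  rows 0-3 [u,v=00]: 0000  = hex 0
  rows 4-7 [u,v=01]: 0000  = hex 0
  rows 8-11 [u,v=10]: 0000  = hex 0
  rows 12-15 [u,v=11]: 0000  = hex 0
Counterexample vector (row 0 .. row 15) = 0000000000000000
Output column grouped in 4s = 0000 0000 0000 0000 = 0x0000
Convert to decimal digit by digit (value = value*16 + digit):
  0 -> 0
  0*16 + 0 = 0
  0*16 + 0 = 0
  0*16 + 0 = 0
Decimal = 0

0


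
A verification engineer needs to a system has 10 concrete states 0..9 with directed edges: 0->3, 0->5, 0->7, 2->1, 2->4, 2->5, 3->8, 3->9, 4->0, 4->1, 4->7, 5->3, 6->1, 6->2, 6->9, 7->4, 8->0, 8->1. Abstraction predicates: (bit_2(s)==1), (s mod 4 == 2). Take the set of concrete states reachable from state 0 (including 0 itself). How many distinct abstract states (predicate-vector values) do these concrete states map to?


BFS from 0:
Concrete reachable: {0, 1, 3, 4, 5, 7, 8, 9}
Abstract via predicates (bit_2(s)==1), (s mod 4 == 2):
  (0,0) <- {0, 1, 3, 8, 9}
  (1,0) <- {4, 5, 7}
Distinct abstract states = 2

2


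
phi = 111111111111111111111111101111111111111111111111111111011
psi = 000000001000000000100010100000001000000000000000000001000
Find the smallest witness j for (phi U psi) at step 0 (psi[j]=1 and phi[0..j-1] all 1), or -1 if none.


(phi U psi) at 0: need smallest j with psi[j]=1 and phi[i]=1 for all i in [0,j).
Scan from step 0:
  step 0: phi=1, psi=0 -> continue
  step 1: phi=1, psi=0 -> continue
  step 2: phi=1, psi=0 -> continue
  step 3: phi=1, psi=0 -> continue
  step 8: psi=1 and phi held for [0,8) -> witness found
Witness step = 8

8


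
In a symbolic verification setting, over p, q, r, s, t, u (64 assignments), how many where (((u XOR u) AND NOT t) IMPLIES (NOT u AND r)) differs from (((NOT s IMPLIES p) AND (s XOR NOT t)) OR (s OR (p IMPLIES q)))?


F1 = (((u XOR u) AND NOT t) IMPLIES (NOT u AND r))
F2 = (((NOT s IMPLIES p) AND (s XOR NOT t)) OR (s OR (p IMPLIES q)))
Evaluate both on each of 64 rows (bits = p,q,r,s,t,u):
  row 0 [000000]: F1=1 F2=1 -> 0
  row 1 [000001]: F1=1 F2=1 -> 0
  row 2 [000010]: F1=1 F2=1 -> 0
  row 3 [000011]: F1=1 F2=1 -> 0
  row 4 [000100]: F1=1 F2=1 -> 0
  (every remaining row is evaluated the same way; all 64 results are listed next)
Full result column, 8 rows per line (p,q,r fixed per line; s,t,u runs 000..111 left to right):
  rows 0-7 [p,q,r=000]: 00000000  (ones: 0)
  rows 8-15 [p,q,r=001]: 00000000  (ones: 0)
  rows 16-23 [p,q,r=010]: 00000000  (ones: 0)
  rows 24-31 [p,q,r=011]: 00000000  (ones: 0)
  rows 32-39 [p,q,r=100]: 00110000  (ones: 2)
  rows 40-47 [p,q,r=101]: 00110000  (ones: 2)
  rows 48-55 [p,q,r=110]: 00000000  (ones: 0)
  rows 56-63 [p,q,r=111]: 00000000  (ones: 0)
Disagreements = 0+0+0+0+2+2+0+0 = 4

4


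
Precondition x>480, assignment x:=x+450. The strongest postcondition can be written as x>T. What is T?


Formula: sp(P, x:=E) = exists old_x. (x = E[old_x/x]) AND P[old_x/x] (old_x is the value of x before the assignment; eliminate old_x by solving x = E[old_x/x] for old_x)
Step 1: Precondition P: x>480, i.e. old_x > 480
Step 2: Assignment gives x = old_x + 450, so old_x = x - 450
Step 3: Substitute into P: x - 450 > 480
Step 4: Simplify: x > 480+450 = 930

930


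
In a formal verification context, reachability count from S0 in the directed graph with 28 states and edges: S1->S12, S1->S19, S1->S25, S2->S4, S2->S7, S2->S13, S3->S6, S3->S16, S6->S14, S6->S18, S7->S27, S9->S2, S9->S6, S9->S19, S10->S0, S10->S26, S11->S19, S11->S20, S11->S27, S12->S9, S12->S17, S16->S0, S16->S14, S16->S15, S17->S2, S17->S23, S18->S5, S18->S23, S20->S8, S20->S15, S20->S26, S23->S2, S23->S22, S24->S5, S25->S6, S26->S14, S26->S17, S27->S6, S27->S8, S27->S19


BFS from S0:
  layer 0: {S0}
Reachable set: {S0}
Count = 1

1


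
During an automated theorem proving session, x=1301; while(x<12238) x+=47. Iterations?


Step 1: x goes from 1301 toward 12238 by 47; the body runs while x<12238, so iterations = ceil((bound-start)/step)
Step 2: Distance=10937
Step 3: ceil(10937/47)=233

233


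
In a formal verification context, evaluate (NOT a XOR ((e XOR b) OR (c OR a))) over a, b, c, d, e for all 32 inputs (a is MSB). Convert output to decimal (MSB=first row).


Formula: (NOT a XOR ((e XOR b) OR (c OR a))) over a, b, c, d, e (32 rows)
Evaluate each row (bits = a,b,c,d,e, MSB first):
  row 0 [00000]: (NOT 0 XOR ((0 XOR 0) OR (0 OR 0))) -> 1
  row 1 [00001]: (NOT 0 XOR ((1 XOR 0) OR (0 OR 0))) -> 0
  row 2 [00010]: (NOT 0 XOR ((0 XOR 0) OR (0 OR 0))) -> 1
  row 3 [00011]: (NOT 0 XOR ((1 XOR 0) OR (0 OR 0))) -> 0
  row 4 [00100]: (NOT 0 XOR ((0 XOR 0) OR (1 OR 0))) -> 0
  row 5 [00101]: (NOT 0 XOR ((1 XOR 0) OR (1 OR 0))) -> 0
  row 6 [00110]: (NOT 0 XOR ((0 XOR 0) OR (1 OR 0))) -> 0
  row 7 [00111]: (NOT 0 XOR ((1 XOR 0) OR (1 OR 0))) -> 0
  row 8 [01000]: (NOT 0 XOR ((0 XOR 1) OR (0 OR 0))) -> 0
  row 9 [01001]: (NOT 0 XOR ((1 XOR 1) OR (0 OR 0))) -> 1
  row 10 [01010]: (NOT 0 XOR ((0 XOR 1) OR (0 OR 0))) -> 0
  row 11 [01011]: (NOT 0 XOR ((1 XOR 1) OR (0 OR 0))) -> 1
  row 12 [01100]: (NOT 0 XOR ((0 XOR 1) OR (1 OR 0))) -> 0
  row 13 [01101]: (NOT 0 XOR ((1 XOR 1) OR (1 OR 0))) -> 0
  row 14 [01110]: (NOT 0 XOR ((0 XOR 1) OR (1 OR 0))) -> 0
  row 15 [01111]: (NOT 0 XOR ((1 XOR 1) OR (1 OR 0))) -> 0
  row 16 [10000]: (NOT 1 XOR ((0 XOR 0) OR (0 OR 1))) -> 1
  row 17 [10001]: (NOT 1 XOR ((1 XOR 0) OR (0 OR 1))) -> 1
  row 18 [10010]: (NOT 1 XOR ((0 XOR 0) OR (0 OR 1))) -> 1
  row 19 [10011]: (NOT 1 XOR ((1 XOR 0) OR (0 OR 1))) -> 1
  row 20 [10100]: (NOT 1 XOR ((0 XOR 0) OR (1 OR 1))) -> 1
  row 21 [10101]: (NOT 1 XOR ((1 XOR 0) OR (1 OR 1))) -> 1
  row 22 [10110]: (NOT 1 XOR ((0 XOR 0) OR (1 OR 1))) -> 1
  row 23 [10111]: (NOT 1 XOR ((1 XOR 0) OR (1 OR 1))) -> 1
  row 24 [11000]: (NOT 1 XOR ((0 XOR 1) OR (0 OR 1))) -> 1
  row 25 [11001]: (NOT 1 XOR ((1 XOR 1) OR (0 OR 1))) -> 1
  row 26 [11010]: (NOT 1 XOR ((0 XOR 1) OR (0 OR 1))) -> 1
  row 27 [11011]: (NOT 1 XOR ((1 XOR 1) OR (0 OR 1))) -> 1
  row 28 [11100]: (NOT 1 XOR ((0 XOR 1) OR (1 OR 1))) -> 1
  row 29 [11101]: (NOT 1 XOR ((1 XOR 1) OR (1 OR 1))) -> 1
  row 30 [11110]: (NOT 1 XOR ((0 XOR 1) OR (1 OR 1))) -> 1
  row 31 [11111]: (NOT 1 XOR ((1 XOR 1) OR (1 OR 1))) -> 1
Full result column, 4 rows per line (a,b,c fixed per line; d,e runs 00..11 left to right):
  rows 0-3 [a,b,c=000]: 1010  = hex A
  rows 4-7 [a,b,c=001]: 0000  = hex 0
  rows 8-11 [a,b,c=010]: 0101  = hex 5
  rows 12-15 [a,b,c=011]: 0000  = hex 0
  rows 16-19 [a,b,c=100]: 1111  = hex F
  rows 20-23 [a,b,c=101]: 1111  = hex F
  rows 24-27 [a,b,c=110]: 1111  = hex F
  rows 28-31 [a,b,c=111]: 1111  = hex F
Output column (row 0 .. row 31) = 10100000010100001111111111111111
Output column grouped in 4s = 1010 0000 0101 0000 1111 1111 1111 1111 = 0xA050FFFF
Convert to decimal digit by digit (value = value*16 + digit):
  A -> 10
  10*16 + 0 = 160
  160*16 + 5 = 2565
  2565*16 + 0 = 41040
  41040*16 + 15 (F) = 656655
  656655*16 + 15 (F) = 10506495
  10506495*16 + 15 (F) = 168103935
  168103935*16 + 15 (F) = 2689662975
Decimal = 2689662975

2689662975


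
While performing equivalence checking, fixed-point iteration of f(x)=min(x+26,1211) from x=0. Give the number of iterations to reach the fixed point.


Step 1: x=0, cap=1211, increment=26
Step 2: x grows by 26 each step until capped at 1211; fixed point is x=1211
Step 3: iterations = ceil(1211/26) = 47

47


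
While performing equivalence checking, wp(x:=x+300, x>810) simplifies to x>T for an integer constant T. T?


Formula: wp(x:=E, P) = P[E/x] (substitute E for x in postcondition)
Step 1: Postcondition: x>810
Step 2: Substitute x+300 for x: x+300>810
Step 3: Solve for x: x > 810-300 = 510

510


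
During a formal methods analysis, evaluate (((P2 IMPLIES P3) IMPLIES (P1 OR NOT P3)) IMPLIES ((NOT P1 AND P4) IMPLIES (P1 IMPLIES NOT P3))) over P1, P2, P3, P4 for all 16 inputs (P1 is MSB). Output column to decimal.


Formula: (((P2 IMPLIES P3) IMPLIES (P1 OR NOT P3)) IMPLIES ((NOT P1 AND P4) IMPLIES (P1 IMPLIES NOT P3))) over P1, P2, P3, P4 (16 rows)
Evaluate each row (bits = P1,P2,P3,P4, MSB first):
  row 0 [0000]: (((0 IMPLIES 0) IMPLIES (0 OR NOT 0)) IMPLIES ((NOT 0 AND 0) IMPLIES (0 IMPLIES NOT 0))) -> 1
  row 1 [0001]: (((0 IMPLIES 0) IMPLIES (0 OR NOT 0)) IMPLIES ((NOT 0 AND 1) IMPLIES (0 IMPLIES NOT 0))) -> 1
  row 2 [0010]: (((0 IMPLIES 1) IMPLIES (0 OR NOT 1)) IMPLIES ((NOT 0 AND 0) IMPLIES (0 IMPLIES NOT 1))) -> 1
  row 3 [0011]: (((0 IMPLIES 1) IMPLIES (0 OR NOT 1)) IMPLIES ((NOT 0 AND 1) IMPLIES (0 IMPLIES NOT 1))) -> 1
  row 4 [0100]: (((1 IMPLIES 0) IMPLIES (0 OR NOT 0)) IMPLIES ((NOT 0 AND 0) IMPLIES (0 IMPLIES NOT 0))) -> 1
  row 5 [0101]: (((1 IMPLIES 0) IMPLIES (0 OR NOT 0)) IMPLIES ((NOT 0 AND 1) IMPLIES (0 IMPLIES NOT 0))) -> 1
  row 6 [0110]: (((1 IMPLIES 1) IMPLIES (0 OR NOT 1)) IMPLIES ((NOT 0 AND 0) IMPLIES (0 IMPLIES NOT 1))) -> 1
  row 7 [0111]: (((1 IMPLIES 1) IMPLIES (0 OR NOT 1)) IMPLIES ((NOT 0 AND 1) IMPLIES (0 IMPLIES NOT 1))) -> 1
  row 8 [1000]: (((0 IMPLIES 0) IMPLIES (1 OR NOT 0)) IMPLIES ((NOT 1 AND 0) IMPLIES (1 IMPLIES NOT 0))) -> 1
  row 9 [1001]: (((0 IMPLIES 0) IMPLIES (1 OR NOT 0)) IMPLIES ((NOT 1 AND 1) IMPLIES (1 IMPLIES NOT 0))) -> 1
  row 10 [1010]: (((0 IMPLIES 1) IMPLIES (1 OR NOT 1)) IMPLIES ((NOT 1 AND 0) IMPLIES (1 IMPLIES NOT 1))) -> 1
  row 11 [1011]: (((0 IMPLIES 1) IMPLIES (1 OR NOT 1)) IMPLIES ((NOT 1 AND 1) IMPLIES (1 IMPLIES NOT 1))) -> 1
  row 12 [1100]: (((1 IMPLIES 0) IMPLIES (1 OR NOT 0)) IMPLIES ((NOT 1 AND 0) IMPLIES (1 IMPLIES NOT 0))) -> 1
  row 13 [1101]: (((1 IMPLIES 0) IMPLIES (1 OR NOT 0)) IMPLIES ((NOT 1 AND 1) IMPLIES (1 IMPLIES NOT 0))) -> 1
  row 14 [1110]: (((1 IMPLIES 1) IMPLIES (1 OR NOT 1)) IMPLIES ((NOT 1 AND 0) IMPLIES (1 IMPLIES NOT 1))) -> 1
  row 15 [1111]: (((1 IMPLIES 1) IMPLIES (1 OR NOT 1)) IMPLIES ((NOT 1 AND 1) IMPLIES (1 IMPLIES NOT 1))) -> 1
Full result column, 4 rows per line (P1,P2 fixed per line; P3,P4 runs 00..11 left to right):
  rows 0-3 [P1,P2=00]: 1111  = hex F
  rows 4-7 [P1,P2=01]: 1111  = hex F
  rows 8-11 [P1,P2=10]: 1111  = hex F
  rows 12-15 [P1,P2=11]: 1111  = hex F
Output column (row 0 .. row 15) = 1111111111111111
Output column grouped in 4s = 1111 1111 1111 1111 = 0xFFFF
Convert to decimal digit by digit (value = value*16 + digit):
  F -> 15
  15*16 + 15 (F) = 255
  255*16 + 15 (F) = 4095
  4095*16 + 15 (F) = 65535
Decimal = 65535

65535


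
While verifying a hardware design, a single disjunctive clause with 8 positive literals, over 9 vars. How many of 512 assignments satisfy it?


Step 1: Total=2^9=512
Step 2: Unsat when all 8 false: 2^1=2
Step 3: Sat=512-2=510

510


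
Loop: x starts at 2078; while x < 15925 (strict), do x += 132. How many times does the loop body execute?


Step 1: x goes from 2078 toward 15925 by 132; the body runs while x<15925, so iterations = ceil((bound-start)/step)
Step 2: Distance=13847
Step 3: ceil(13847/132)=105

105


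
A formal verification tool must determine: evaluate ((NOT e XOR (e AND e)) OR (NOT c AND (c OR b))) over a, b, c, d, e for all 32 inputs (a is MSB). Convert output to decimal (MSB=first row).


Formula: ((NOT e XOR (e AND e)) OR (NOT c AND (c OR b))) over a, b, c, d, e (32 rows)
Evaluate each row (bits = a,b,c,d,e, MSB first):
  row 0 [00000]: ((NOT 0 XOR (0 AND 0)) OR (NOT 0 AND (0 OR 0))) -> 1
  row 1 [00001]: ((NOT 1 XOR (1 AND 1)) OR (NOT 0 AND (0 OR 0))) -> 1
  row 2 [00010]: ((NOT 0 XOR (0 AND 0)) OR (NOT 0 AND (0 OR 0))) -> 1
  row 3 [00011]: ((NOT 1 XOR (1 AND 1)) OR (NOT 0 AND (0 OR 0))) -> 1
  row 4 [00100]: ((NOT 0 XOR (0 AND 0)) OR (NOT 1 AND (1 OR 0))) -> 1
  row 5 [00101]: ((NOT 1 XOR (1 AND 1)) OR (NOT 1 AND (1 OR 0))) -> 1
  row 6 [00110]: ((NOT 0 XOR (0 AND 0)) OR (NOT 1 AND (1 OR 0))) -> 1
  row 7 [00111]: ((NOT 1 XOR (1 AND 1)) OR (NOT 1 AND (1 OR 0))) -> 1
  row 8 [01000]: ((NOT 0 XOR (0 AND 0)) OR (NOT 0 AND (0 OR 1))) -> 1
  row 9 [01001]: ((NOT 1 XOR (1 AND 1)) OR (NOT 0 AND (0 OR 1))) -> 1
  row 10 [01010]: ((NOT 0 XOR (0 AND 0)) OR (NOT 0 AND (0 OR 1))) -> 1
  row 11 [01011]: ((NOT 1 XOR (1 AND 1)) OR (NOT 0 AND (0 OR 1))) -> 1
  row 12 [01100]: ((NOT 0 XOR (0 AND 0)) OR (NOT 1 AND (1 OR 1))) -> 1
  row 13 [01101]: ((NOT 1 XOR (1 AND 1)) OR (NOT 1 AND (1 OR 1))) -> 1
  row 14 [01110]: ((NOT 0 XOR (0 AND 0)) OR (NOT 1 AND (1 OR 1))) -> 1
  row 15 [01111]: ((NOT 1 XOR (1 AND 1)) OR (NOT 1 AND (1 OR 1))) -> 1
  row 16 [10000]: ((NOT 0 XOR (0 AND 0)) OR (NOT 0 AND (0 OR 0))) -> 1
  row 17 [10001]: ((NOT 1 XOR (1 AND 1)) OR (NOT 0 AND (0 OR 0))) -> 1
  row 18 [10010]: ((NOT 0 XOR (0 AND 0)) OR (NOT 0 AND (0 OR 0))) -> 1
  row 19 [10011]: ((NOT 1 XOR (1 AND 1)) OR (NOT 0 AND (0 OR 0))) -> 1
  row 20 [10100]: ((NOT 0 XOR (0 AND 0)) OR (NOT 1 AND (1 OR 0))) -> 1
  row 21 [10101]: ((NOT 1 XOR (1 AND 1)) OR (NOT 1 AND (1 OR 0))) -> 1
  row 22 [10110]: ((NOT 0 XOR (0 AND 0)) OR (NOT 1 AND (1 OR 0))) -> 1
  row 23 [10111]: ((NOT 1 XOR (1 AND 1)) OR (NOT 1 AND (1 OR 0))) -> 1
  row 24 [11000]: ((NOT 0 XOR (0 AND 0)) OR (NOT 0 AND (0 OR 1))) -> 1
  row 25 [11001]: ((NOT 1 XOR (1 AND 1)) OR (NOT 0 AND (0 OR 1))) -> 1
  row 26 [11010]: ((NOT 0 XOR (0 AND 0)) OR (NOT 0 AND (0 OR 1))) -> 1
  row 27 [11011]: ((NOT 1 XOR (1 AND 1)) OR (NOT 0 AND (0 OR 1))) -> 1
  row 28 [11100]: ((NOT 0 XOR (0 AND 0)) OR (NOT 1 AND (1 OR 1))) -> 1
  row 29 [11101]: ((NOT 1 XOR (1 AND 1)) OR (NOT 1 AND (1 OR 1))) -> 1
  row 30 [11110]: ((NOT 0 XOR (0 AND 0)) OR (NOT 1 AND (1 OR 1))) -> 1
  row 31 [11111]: ((NOT 1 XOR (1 AND 1)) OR (NOT 1 AND (1 OR 1))) -> 1
Full result column, 4 rows per line (a,b,c fixed per line; d,e runs 00..11 left to right):
  rows 0-3 [a,b,c=000]: 1111  = hex F
  rows 4-7 [a,b,c=001]: 1111  = hex F
  rows 8-11 [a,b,c=010]: 1111  = hex F
  rows 12-15 [a,b,c=011]: 1111  = hex F
  rows 16-19 [a,b,c=100]: 1111  = hex F
  rows 20-23 [a,b,c=101]: 1111  = hex F
  rows 24-27 [a,b,c=110]: 1111  = hex F
  rows 28-31 [a,b,c=111]: 1111  = hex F
Output column (row 0 .. row 31) = 11111111111111111111111111111111
Output column grouped in 4s = 1111 1111 1111 1111 1111 1111 1111 1111 = 0xFFFFFFFF
Convert to decimal digit by digit (value = value*16 + digit):
  F -> 15
  15*16 + 15 (F) = 255
  255*16 + 15 (F) = 4095
  4095*16 + 15 (F) = 65535
  65535*16 + 15 (F) = 1048575
  1048575*16 + 15 (F) = 16777215
  16777215*16 + 15 (F) = 268435455
  268435455*16 + 15 (F) = 4294967295
Decimal = 4294967295

4294967295


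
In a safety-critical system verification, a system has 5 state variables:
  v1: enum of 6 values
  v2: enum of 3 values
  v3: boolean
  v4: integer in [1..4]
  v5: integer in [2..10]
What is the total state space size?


State space = product of domain sizes of all variables.
Domain sizes:
  v1 (enum of 6 values): 6
  v2 (enum of 3 values): 3
  v3 (boolean): 2
  v4 (integer in [1..4]): 4
  v5 (integer in [2..10]): 9
Product = 6 * 3 * 2 * 4 * 9 = 1296

1296


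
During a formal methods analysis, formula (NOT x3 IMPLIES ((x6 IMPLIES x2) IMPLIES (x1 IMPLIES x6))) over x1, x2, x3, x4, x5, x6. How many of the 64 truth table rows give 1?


Formula: (NOT x3 IMPLIES ((x6 IMPLIES x2) IMPLIES (x1 IMPLIES x6))) over 6 vars (64 rows)
Evaluate each row (x1, x2, x3, x4, x5, x6 as bits, MSB first):
  row 0 [000000]: (NOT 0 IMPLIES ((0 IMPLIES 0) IMPLIES (0 IMPLIES 0))) -> 1
  row 1 [000001]: (NOT 0 IMPLIES ((1 IMPLIES 0) IMPLIES (0 IMPLIES 1))) -> 1
  row 2 [000010]: (NOT 0 IMPLIES ((0 IMPLIES 0) IMPLIES (0 IMPLIES 0))) -> 1
  row 3 [000011]: (NOT 0 IMPLIES ((1 IMPLIES 0) IMPLIES (0 IMPLIES 1))) -> 1
  row 4 [000100]: (NOT 0 IMPLIES ((0 IMPLIES 0) IMPLIES (0 IMPLIES 0))) -> 1
  (every remaining row is evaluated the same way; all 64 results are listed next)
Full result column, 8 rows per line (x1,x2,x3 fixed per line; x4,x5,x6 runs 000..111 left to right):
  rows 0-7 [x1,x2,x3=000]: 11111111  (ones: 8)
  rows 8-15 [x1,x2,x3=001]: 11111111  (ones: 8)
  rows 16-23 [x1,x2,x3=010]: 11111111  (ones: 8)
  rows 24-31 [x1,x2,x3=011]: 11111111  (ones: 8)
  rows 32-39 [x1,x2,x3=100]: 01010101  (ones: 4)
  rows 40-47 [x1,x2,x3=101]: 11111111  (ones: 8)
  rows 48-55 [x1,x2,x3=110]: 01010101  (ones: 4)
  rows 56-63 [x1,x2,x3=111]: 11111111  (ones: 8)
Count of 1-rows = 8+8+8+8+4+8+4+8 = 56

56


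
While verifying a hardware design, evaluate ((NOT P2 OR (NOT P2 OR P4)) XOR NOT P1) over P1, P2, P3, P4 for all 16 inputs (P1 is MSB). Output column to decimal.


Formula: ((NOT P2 OR (NOT P2 OR P4)) XOR NOT P1) over P1, P2, P3, P4 (16 rows)
Evaluate each row (bits = P1,P2,P3,P4, MSB first):
  row 0 [0000]: ((NOT 0 OR (NOT 0 OR 0)) XOR NOT 0) -> 0
  row 1 [0001]: ((NOT 0 OR (NOT 0 OR 1)) XOR NOT 0) -> 0
  row 2 [0010]: ((NOT 0 OR (NOT 0 OR 0)) XOR NOT 0) -> 0
  row 3 [0011]: ((NOT 0 OR (NOT 0 OR 1)) XOR NOT 0) -> 0
  row 4 [0100]: ((NOT 1 OR (NOT 1 OR 0)) XOR NOT 0) -> 1
  row 5 [0101]: ((NOT 1 OR (NOT 1 OR 1)) XOR NOT 0) -> 0
  row 6 [0110]: ((NOT 1 OR (NOT 1 OR 0)) XOR NOT 0) -> 1
  row 7 [0111]: ((NOT 1 OR (NOT 1 OR 1)) XOR NOT 0) -> 0
  row 8 [1000]: ((NOT 0 OR (NOT 0 OR 0)) XOR NOT 1) -> 1
  row 9 [1001]: ((NOT 0 OR (NOT 0 OR 1)) XOR NOT 1) -> 1
  row 10 [1010]: ((NOT 0 OR (NOT 0 OR 0)) XOR NOT 1) -> 1
  row 11 [1011]: ((NOT 0 OR (NOT 0 OR 1)) XOR NOT 1) -> 1
  row 12 [1100]: ((NOT 1 OR (NOT 1 OR 0)) XOR NOT 1) -> 0
  row 13 [1101]: ((NOT 1 OR (NOT 1 OR 1)) XOR NOT 1) -> 1
  row 14 [1110]: ((NOT 1 OR (NOT 1 OR 0)) XOR NOT 1) -> 0
  row 15 [1111]: ((NOT 1 OR (NOT 1 OR 1)) XOR NOT 1) -> 1
Full result column, 4 rows per line (P1,P2 fixed per line; P3,P4 runs 00..11 left to right):
  rows 0-3 [P1,P2=00]: 0000  = hex 0
  rows 4-7 [P1,P2=01]: 1010  = hex A
  rows 8-11 [P1,P2=10]: 1111  = hex F
  rows 12-15 [P1,P2=11]: 0101  = hex 5
Output column (row 0 .. row 15) = 0000101011110101
Output column grouped in 4s = 0000 1010 1111 0101 = 0x0AF5
Convert to decimal digit by digit (value = value*16 + digit):
  0 -> 0
  0*16 + 10 (A) = 10
  10*16 + 15 (F) = 175
  175*16 + 5 = 2805
Decimal = 2805

2805


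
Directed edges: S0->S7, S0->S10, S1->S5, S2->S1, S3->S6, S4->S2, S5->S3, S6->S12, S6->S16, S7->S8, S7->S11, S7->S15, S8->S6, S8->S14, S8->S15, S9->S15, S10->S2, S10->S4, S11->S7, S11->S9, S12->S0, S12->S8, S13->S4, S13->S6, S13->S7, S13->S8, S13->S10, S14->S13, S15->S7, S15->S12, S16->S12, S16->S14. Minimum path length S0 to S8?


BFS layer-by-layer from S0:
  dist 0: {S0}
  dist 1: {S7, S10}
  dist 2: {S2, S4, S8, S11, S15}
  -> S8 reached at distance 2
Shortest path length = 2

2


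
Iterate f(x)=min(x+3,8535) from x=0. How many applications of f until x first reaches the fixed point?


Step 1: x=0, cap=8535, increment=3
Step 2: x grows by 3 each step until capped at 8535; fixed point is x=8535
Step 3: iterations = ceil(8535/3) = 2845

2845


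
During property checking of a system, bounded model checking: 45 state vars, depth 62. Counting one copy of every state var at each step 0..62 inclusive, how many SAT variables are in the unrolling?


BMC unrolls to depth k, creating one copy of each state var for steps 0..k.
Step count = 62 + 1 = 63 (steps 0 through 62)
Vars per step = 45
Total = 45 * 63 = 2835

2835


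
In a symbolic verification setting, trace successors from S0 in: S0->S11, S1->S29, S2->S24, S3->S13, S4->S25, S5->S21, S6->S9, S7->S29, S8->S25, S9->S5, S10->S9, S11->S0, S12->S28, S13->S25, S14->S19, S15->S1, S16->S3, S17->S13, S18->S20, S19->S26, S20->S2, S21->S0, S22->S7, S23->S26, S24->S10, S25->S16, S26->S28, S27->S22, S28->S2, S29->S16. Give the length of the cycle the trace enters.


Trace from S0 until a state repeats:
  S0 -> S11 -> S0
S0 first seen at step 0, revisited at step 2.
Cycle length = 2 - 0 = 2

2


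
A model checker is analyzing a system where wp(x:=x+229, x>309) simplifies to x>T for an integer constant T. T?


Formula: wp(x:=E, P) = P[E/x] (substitute E for x in postcondition)
Step 1: Postcondition: x>309
Step 2: Substitute x+229 for x: x+229>309
Step 3: Solve for x: x > 309-229 = 80

80


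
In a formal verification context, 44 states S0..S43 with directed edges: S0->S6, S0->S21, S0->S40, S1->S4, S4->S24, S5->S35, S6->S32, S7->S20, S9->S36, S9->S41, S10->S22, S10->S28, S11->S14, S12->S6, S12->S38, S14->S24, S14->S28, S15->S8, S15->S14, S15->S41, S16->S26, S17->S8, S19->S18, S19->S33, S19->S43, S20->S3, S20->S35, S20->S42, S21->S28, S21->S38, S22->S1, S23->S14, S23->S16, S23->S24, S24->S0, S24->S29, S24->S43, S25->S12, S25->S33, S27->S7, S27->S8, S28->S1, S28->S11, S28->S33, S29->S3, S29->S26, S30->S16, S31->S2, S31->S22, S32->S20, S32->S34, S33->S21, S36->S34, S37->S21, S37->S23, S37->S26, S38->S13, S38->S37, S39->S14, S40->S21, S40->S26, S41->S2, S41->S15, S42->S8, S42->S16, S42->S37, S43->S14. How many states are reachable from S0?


BFS from S0:
  layer 0: {S0}
  layer 1: {S6, S21, S40}
  layer 2: {S26, S28, S32, S38}
  layer 3: {S1, S11, S13, S20, S33, S34, S37}
  layer 4: {S3, S4, S14, S23, S35, S42}
  layer 5: {S8, S16, S24}
  layer 6: {S29, S43}
Reachable set: {S0, S1, S3, S4, S6, S8, S11, S13, S14, S16, S20, S21, S23, S24, S26, S28, S29, S32, S33, S34, S35, S37, S38, S40, S42, S43}
Count = 26

26


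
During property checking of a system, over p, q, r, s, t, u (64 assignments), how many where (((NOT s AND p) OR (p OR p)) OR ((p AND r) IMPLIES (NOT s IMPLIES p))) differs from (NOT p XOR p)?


F1 = (((NOT s AND p) OR (p OR p)) OR ((p AND r) IMPLIES (NOT s IMPLIES p)))
F2 = (NOT p XOR p)
Evaluate both on each of 64 rows (bits = p,q,r,s,t,u):
  row 0 [000000]: F1=1 F2=1 -> 0
  row 1 [000001]: F1=1 F2=1 -> 0
  row 2 [000010]: F1=1 F2=1 -> 0
  row 3 [000011]: F1=1 F2=1 -> 0
  row 4 [000100]: F1=1 F2=1 -> 0
  (every remaining row is evaluated the same way; all 64 results are listed next)
Full result column, 8 rows per line (p,q,r fixed per line; s,t,u runs 000..111 left to right):
  rows 0-7 [p,q,r=000]: 00000000  (ones: 0)
  rows 8-15 [p,q,r=001]: 00000000  (ones: 0)
  rows 16-23 [p,q,r=010]: 00000000  (ones: 0)
  rows 24-31 [p,q,r=011]: 00000000  (ones: 0)
  rows 32-39 [p,q,r=100]: 00000000  (ones: 0)
  rows 40-47 [p,q,r=101]: 00000000  (ones: 0)
  rows 48-55 [p,q,r=110]: 00000000  (ones: 0)
  rows 56-63 [p,q,r=111]: 00000000  (ones: 0)
Disagreements = 0+0+0+0+0+0+0+0 = 0

0


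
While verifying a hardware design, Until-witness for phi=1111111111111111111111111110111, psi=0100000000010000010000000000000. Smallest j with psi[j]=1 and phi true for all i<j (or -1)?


(phi U psi) at 0: need smallest j with psi[j]=1 and phi[i]=1 for all i in [0,j).
Scan from step 0:
  step 0: phi=1, psi=0 -> continue
  step 1: psi=1 and phi held for [0,1) -> witness found
Witness step = 1

1


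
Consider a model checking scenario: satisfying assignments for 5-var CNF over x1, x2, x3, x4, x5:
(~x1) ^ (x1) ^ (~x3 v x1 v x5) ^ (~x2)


CNF with 4 clauses over 5 vars (32 assignments).
An assignment satisfies CNF iff every clause has >=1 true literal.
Check each row (bits = x1,x2,x3,x4,x5; clause T/F shown):
  row 0 [00000]: clauses=TFTT -> 0
  row 1 [00001]: clauses=TFTT -> 0
  row 2 [00010]: clauses=TFTT -> 0
  row 3 [00011]: clauses=TFTT -> 0
  row 4 [00100]: clauses=TFFT -> 0
  row 5 [00101]: clauses=TFTT -> 0
  row 6 [00110]: clauses=TFFT -> 0
  row 7 [00111]: clauses=TFTT -> 0
  row 8 [01000]: clauses=TFTF -> 0
  row 9 [01001]: clauses=TFTF -> 0
  row 10 [01010]: clauses=TFTF -> 0
  row 11 [01011]: clauses=TFTF -> 0
  row 12 [01100]: clauses=TFFF -> 0
  row 13 [01101]: clauses=TFTF -> 0
  row 14 [01110]: clauses=TFFF -> 0
  row 15 [01111]: clauses=TFTF -> 0
  row 16 [10000]: clauses=FTTT -> 0
  row 17 [10001]: clauses=FTTT -> 0
  row 18 [10010]: clauses=FTTT -> 0
  row 19 [10011]: clauses=FTTT -> 0
  row 20 [10100]: clauses=FTTT -> 0
  row 21 [10101]: clauses=FTTT -> 0
  row 22 [10110]: clauses=FTTT -> 0
  row 23 [10111]: clauses=FTTT -> 0
  row 24 [11000]: clauses=FTTF -> 0
  row 25 [11001]: clauses=FTTF -> 0
  row 26 [11010]: clauses=FTTF -> 0
  row 27 [11011]: clauses=FTTF -> 0
  row 28 [11100]: clauses=FTTF -> 0
  row 29 [11101]: clauses=FTTF -> 0
  row 30 [11110]: clauses=FTTF -> 0
  row 31 [11111]: clauses=FTTF -> 0
Full result column, 8 rows per line (x1,x2 fixed per line; x3,x4,x5 runs 000..111 left to right):
  rows 0-7 [x1,x2=00]: 00000000  (ones: 0)
  rows 8-15 [x1,x2=01]: 00000000  (ones: 0)
  rows 16-23 [x1,x2=10]: 00000000  (ones: 0)
  rows 24-31 [x1,x2=11]: 00000000  (ones: 0)
Satisfying assignments = 0+0+0+0 = 0

0


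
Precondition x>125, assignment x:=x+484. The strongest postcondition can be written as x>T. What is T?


Formula: sp(P, x:=E) = exists old_x. (x = E[old_x/x]) AND P[old_x/x] (old_x is the value of x before the assignment; eliminate old_x by solving x = E[old_x/x] for old_x)
Step 1: Precondition P: x>125, i.e. old_x > 125
Step 2: Assignment gives x = old_x + 484, so old_x = x - 484
Step 3: Substitute into P: x - 484 > 125
Step 4: Simplify: x > 125+484 = 609

609


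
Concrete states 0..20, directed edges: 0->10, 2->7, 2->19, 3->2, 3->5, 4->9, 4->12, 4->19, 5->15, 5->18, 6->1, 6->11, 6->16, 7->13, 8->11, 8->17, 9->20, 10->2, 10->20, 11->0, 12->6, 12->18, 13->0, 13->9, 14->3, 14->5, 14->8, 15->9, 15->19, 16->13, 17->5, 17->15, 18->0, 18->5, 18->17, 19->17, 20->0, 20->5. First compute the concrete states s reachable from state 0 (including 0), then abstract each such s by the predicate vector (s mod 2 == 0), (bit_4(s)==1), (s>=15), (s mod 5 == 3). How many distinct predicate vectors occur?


BFS from 0:
Concrete reachable: {0, 2, 5, 7, 9, 10, 13, 15, 17, 18, 19, 20}
Abstract via predicates (s mod 2 == 0), (bit_4(s)==1), (s>=15), (s mod 5 == 3):
  (0,0,0,0) <- {5, 7, 9}
  (0,0,0,1) <- {13}
  (0,0,1,0) <- {15}
  (0,1,1,0) <- {17, 19}
  (1,0,0,0) <- {0, 2, 10}
  (1,1,1,0) <- {20}
  (1,1,1,1) <- {18}
Distinct abstract states = 7

7


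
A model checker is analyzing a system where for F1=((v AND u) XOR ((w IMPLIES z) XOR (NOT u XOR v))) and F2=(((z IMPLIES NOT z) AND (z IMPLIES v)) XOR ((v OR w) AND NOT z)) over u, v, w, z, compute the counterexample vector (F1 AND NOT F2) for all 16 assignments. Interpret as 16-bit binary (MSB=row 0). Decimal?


F1 = ((v AND u) XOR ((w IMPLIES z) XOR (NOT u XOR v)))
F2 = (((z IMPLIES NOT z) AND (z IMPLIES v)) XOR ((v OR w) AND NOT z))
Counterexample to F1=>F2 is where F1=1 and F2=0.
Evaluate each row (bits = u,v,w,z, MSB first):
  row 0 [0000]: F1=0 F2=1 -> F1&~F2 -> 0
  row 1 [0001]: F1=0 F2=0 -> F1&~F2 -> 0
  row 2 [0010]: F1=1 F2=0 -> F1&~F2 -> 1
  row 3 [0011]: F1=0 F2=0 -> F1&~F2 -> 0
  row 4 [0100]: F1=1 F2=0 -> F1&~F2 -> 1
  row 5 [0101]: F1=1 F2=0 -> F1&~F2 -> 1
  row 6 [0110]: F1=0 F2=0 -> F1&~F2 -> 0
  row 7 [0111]: F1=1 F2=0 -> F1&~F2 -> 1
  row 8 [1000]: F1=1 F2=1 -> F1&~F2 -> 0
  row 9 [1001]: F1=1 F2=0 -> F1&~F2 -> 1
  row 10 [1010]: F1=0 F2=0 -> F1&~F2 -> 0
  row 11 [1011]: F1=1 F2=0 -> F1&~F2 -> 1
  row 12 [1100]: F1=1 F2=0 -> F1&~F2 -> 1
  row 13 [1101]: F1=1 F2=0 -> F1&~F2 -> 1
  row 14 [1110]: F1=0 F2=0 -> F1&~F2 -> 0
  row 15 [1111]: F1=1 F2=0 -> F1&~F2 -> 1
Full result column, 4 rows per line (u,v fixed per line; w,z runs 00..11 left to right):
  rows 0-3 [u,v=00]: 0010  = hex 2
  rows 4-7 [u,v=01]: 1101  = hex D
  rows 8-11 [u,v=10]: 0101  = hex 5
  rows 12-15 [u,v=11]: 1101  = hex D
Counterexample vector (row 0 .. row 15) = 0010110101011101
Output column grouped in 4s = 0010 1101 0101 1101 = 0x2D5D
Convert to decimal digit by digit (value = value*16 + digit):
  2 -> 2
  2*16 + 13 (D) = 45
  45*16 + 5 = 725
  725*16 + 13 (D) = 11613
Decimal = 11613

11613


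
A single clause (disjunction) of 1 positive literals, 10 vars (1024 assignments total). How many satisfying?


Step 1: Total=2^10=1024
Step 2: Unsat when all 1 false: 2^9=512
Step 3: Sat=1024-512=512

512


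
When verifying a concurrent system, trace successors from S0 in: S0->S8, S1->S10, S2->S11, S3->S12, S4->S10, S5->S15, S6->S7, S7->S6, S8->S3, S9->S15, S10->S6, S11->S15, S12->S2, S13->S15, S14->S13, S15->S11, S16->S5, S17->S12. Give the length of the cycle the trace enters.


Trace from S0 until a state repeats:
  S0 -> S8 -> S3 -> S12 -> S2 -> S11 -> S15 -> S11
S11 first seen at step 5, revisited at step 7.
Cycle length = 7 - 5 = 2

2


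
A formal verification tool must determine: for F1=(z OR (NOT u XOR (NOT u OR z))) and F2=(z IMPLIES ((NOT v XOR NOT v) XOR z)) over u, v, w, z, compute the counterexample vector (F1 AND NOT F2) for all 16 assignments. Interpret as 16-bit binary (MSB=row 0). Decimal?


F1 = (z OR (NOT u XOR (NOT u OR z)))
F2 = (z IMPLIES ((NOT v XOR NOT v) XOR z))
Counterexample to F1=>F2 is where F1=1 and F2=0.
Evaluate each row (bits = u,v,w,z, MSB first):
  row 0 [0000]: F1=0 F2=1 -> F1&~F2 -> 0
  row 1 [0001]: F1=1 F2=1 -> F1&~F2 -> 0
  row 2 [0010]: F1=0 F2=1 -> F1&~F2 -> 0
  row 3 [0011]: F1=1 F2=1 -> F1&~F2 -> 0
  row 4 [0100]: F1=0 F2=1 -> F1&~F2 -> 0
  row 5 [0101]: F1=1 F2=1 -> F1&~F2 -> 0
  row 6 [0110]: F1=0 F2=1 -> F1&~F2 -> 0
  row 7 [0111]: F1=1 F2=1 -> F1&~F2 -> 0
  row 8 [1000]: F1=0 F2=1 -> F1&~F2 -> 0
  row 9 [1001]: F1=1 F2=1 -> F1&~F2 -> 0
  row 10 [1010]: F1=0 F2=1 -> F1&~F2 -> 0
  row 11 [1011]: F1=1 F2=1 -> F1&~F2 -> 0
  row 12 [1100]: F1=0 F2=1 -> F1&~F2 -> 0
  row 13 [1101]: F1=1 F2=1 -> F1&~F2 -> 0
  row 14 [1110]: F1=0 F2=1 -> F1&~F2 -> 0
  row 15 [1111]: F1=1 F2=1 -> F1&~F2 -> 0
Full result column, 4 rows per line (u,v fixed per line; w,z runs 00..11 left to right):
  rows 0-3 [u,v=00]: 0000  = hex 0
  rows 4-7 [u,v=01]: 0000  = hex 0
  rows 8-11 [u,v=10]: 0000  = hex 0
  rows 12-15 [u,v=11]: 0000  = hex 0
Counterexample vector (row 0 .. row 15) = 0000000000000000
Output column grouped in 4s = 0000 0000 0000 0000 = 0x0000
Convert to decimal digit by digit (value = value*16 + digit):
  0 -> 0
  0*16 + 0 = 0
  0*16 + 0 = 0
  0*16 + 0 = 0
Decimal = 0

0


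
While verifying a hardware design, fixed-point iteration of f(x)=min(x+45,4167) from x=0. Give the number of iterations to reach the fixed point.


Step 1: x=0, cap=4167, increment=45
Step 2: x grows by 45 each step until capped at 4167; fixed point is x=4167
Step 3: iterations = ceil(4167/45) = 93

93


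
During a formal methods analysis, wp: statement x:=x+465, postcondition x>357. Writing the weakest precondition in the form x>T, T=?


Formula: wp(x:=E, P) = P[E/x] (substitute E for x in postcondition)
Step 1: Postcondition: x>357
Step 2: Substitute x+465 for x: x+465>357
Step 3: Solve for x: x > 357-465 = -108

-108


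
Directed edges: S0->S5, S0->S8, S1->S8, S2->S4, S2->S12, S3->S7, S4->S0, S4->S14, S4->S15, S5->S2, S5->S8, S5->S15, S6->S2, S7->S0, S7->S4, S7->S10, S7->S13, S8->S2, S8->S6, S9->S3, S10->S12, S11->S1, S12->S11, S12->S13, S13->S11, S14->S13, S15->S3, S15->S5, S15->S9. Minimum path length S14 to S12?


BFS layer-by-layer from S14:
  dist 0: {S14}
  dist 1: {S13}
  dist 2: {S11}
  dist 3: {S1}
  dist 4: {S8}
  dist 5: {S2, S6}
  dist 6: {S4, S12}
  -> S12 reached at distance 6
Shortest path length = 6

6


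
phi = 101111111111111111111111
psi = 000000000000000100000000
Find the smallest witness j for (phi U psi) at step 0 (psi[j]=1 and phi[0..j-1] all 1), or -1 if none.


(phi U psi) at 0: need smallest j with psi[j]=1 and phi[i]=1 for all i in [0,j).
Scan from step 0:
  step 0: phi=1, psi=0 -> continue
  step 1: phi=0 -> phi-prefix broken from here
  step 15: psi=1 but phi already failed -> not a witness
  end of trace: no witness -> -1
Witness step = -1

-1


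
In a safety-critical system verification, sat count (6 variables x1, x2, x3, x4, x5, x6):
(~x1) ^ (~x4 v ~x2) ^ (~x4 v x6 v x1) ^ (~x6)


CNF with 4 clauses over 6 vars (64 assignments).
An assignment satisfies CNF iff every clause has >=1 true literal.
Check each row (bits = x1,x2,x3,x4,x5,x6; clause T/F shown):
  row 0 [000000]: clauses=TTTT -> 1
  row 1 [000001]: clauses=TTTF -> 0
  row 2 [000010]: clauses=TTTT -> 1
  row 3 [000011]: clauses=TTTF -> 0
  row 4 [000100]: clauses=TTFT -> 0
  (every remaining row is evaluated the same way; all 64 results are listed next)
Full result column, 8 rows per line (x1,x2,x3 fixed per line; x4,x5,x6 runs 000..111 left to right):
  rows 0-7 [x1,x2,x3=000]: 10100000  (ones: 2)
  rows 8-15 [x1,x2,x3=001]: 10100000  (ones: 2)
  rows 16-23 [x1,x2,x3=010]: 10100000  (ones: 2)
  rows 24-31 [x1,x2,x3=011]: 10100000  (ones: 2)
  rows 32-39 [x1,x2,x3=100]: 00000000  (ones: 0)
  rows 40-47 [x1,x2,x3=101]: 00000000  (ones: 0)
  rows 48-55 [x1,x2,x3=110]: 00000000  (ones: 0)
  rows 56-63 [x1,x2,x3=111]: 00000000  (ones: 0)
Satisfying assignments = 2+2+2+2+0+0+0+0 = 8

8


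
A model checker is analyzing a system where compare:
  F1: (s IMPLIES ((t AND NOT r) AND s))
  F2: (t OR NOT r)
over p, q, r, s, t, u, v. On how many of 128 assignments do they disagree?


F1 = (s IMPLIES ((t AND NOT r) AND s))
F2 = (t OR NOT r)
Evaluate both on each of 128 rows (bits = p,q,r,s,t,u,v):
  row 0 [0000000]: F1=1 F2=1 -> 0
  row 1 [0000001]: F1=1 F2=1 -> 0
  row 2 [0000010]: F1=1 F2=1 -> 0
  row 3 [0000011]: F1=1 F2=1 -> 0
  row 4 [0000100]: F1=1 F2=1 -> 0
  (every remaining row is evaluated the same way; all 128 results are listed next)
Full result column, 8 rows per line (p,q,r,s fixed per line; t,u,v runs 000..111 left to right):
  rows 0-7 [p,q,r,s=0000]: 00000000  (ones: 0)
  rows 8-15 [p,q,r,s=0001]: 11110000  (ones: 4)
  rows 16-23 [p,q,r,s=0010]: 11110000  (ones: 4)
  rows 24-31 [p,q,r,s=0011]: 00001111  (ones: 4)
  rows 32-39 [p,q,r,s=0100]: 00000000  (ones: 0)
  rows 40-47 [p,q,r,s=0101]: 11110000  (ones: 4)
  rows 48-55 [p,q,r,s=0110]: 11110000  (ones: 4)
  rows 56-63 [p,q,r,s=0111]: 00001111  (ones: 4)
  rows 64-71 [p,q,r,s=1000]: 00000000  (ones: 0)
  rows 72-79 [p,q,r,s=1001]: 11110000  (ones: 4)
  rows 80-87 [p,q,r,s=1010]: 11110000  (ones: 4)
  rows 88-95 [p,q,r,s=1011]: 00001111  (ones: 4)
  rows 96-103 [p,q,r,s=1100]: 00000000  (ones: 0)
  rows 104-111 [p,q,r,s=1101]: 11110000  (ones: 4)
  rows 112-119 [p,q,r,s=1110]: 11110000  (ones: 4)
  rows 120-127 [p,q,r,s=1111]: 00001111  (ones: 4)
Disagreements = 0+4+4+4+0+4+4+4+0+4+4+4+0+4+4+4 = 48

48


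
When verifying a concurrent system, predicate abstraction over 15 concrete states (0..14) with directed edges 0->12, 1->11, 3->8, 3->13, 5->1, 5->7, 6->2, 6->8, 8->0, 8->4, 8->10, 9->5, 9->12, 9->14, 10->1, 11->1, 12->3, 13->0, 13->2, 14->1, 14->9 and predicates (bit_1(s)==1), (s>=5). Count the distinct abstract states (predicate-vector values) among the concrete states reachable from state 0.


BFS from 0:
Concrete reachable: {0, 1, 2, 3, 4, 8, 10, 11, 12, 13}
Abstract via predicates (bit_1(s)==1), (s>=5):
  (0,0) <- {0, 1, 4}
  (0,1) <- {8, 12, 13}
  (1,0) <- {2, 3}
  (1,1) <- {10, 11}
Distinct abstract states = 4

4


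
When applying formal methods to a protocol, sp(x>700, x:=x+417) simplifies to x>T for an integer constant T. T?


Formula: sp(P, x:=E) = exists old_x. (x = E[old_x/x]) AND P[old_x/x] (old_x is the value of x before the assignment; eliminate old_x by solving x = E[old_x/x] for old_x)
Step 1: Precondition P: x>700, i.e. old_x > 700
Step 2: Assignment gives x = old_x + 417, so old_x = x - 417
Step 3: Substitute into P: x - 417 > 700
Step 4: Simplify: x > 700+417 = 1117

1117


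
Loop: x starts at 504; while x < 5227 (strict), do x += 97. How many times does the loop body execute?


Step 1: x goes from 504 toward 5227 by 97; the body runs while x<5227, so iterations = ceil((bound-start)/step)
Step 2: Distance=4723
Step 3: ceil(4723/97)=49

49


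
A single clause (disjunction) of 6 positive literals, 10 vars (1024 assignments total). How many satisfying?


Step 1: Total=2^10=1024
Step 2: Unsat when all 6 false: 2^4=16
Step 3: Sat=1024-16=1008

1008


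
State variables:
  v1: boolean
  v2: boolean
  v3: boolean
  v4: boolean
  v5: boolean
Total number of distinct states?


State space = product of domain sizes of all variables.
Domain sizes:
  v1 (boolean): 2
  v2 (boolean): 2
  v3 (boolean): 2
  v4 (boolean): 2
  v5 (boolean): 2
Product = 2 * 2 * 2 * 2 * 2 = 32

32


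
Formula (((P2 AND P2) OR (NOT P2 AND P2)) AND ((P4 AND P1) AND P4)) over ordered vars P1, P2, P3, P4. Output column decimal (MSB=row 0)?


Formula: (((P2 AND P2) OR (NOT P2 AND P2)) AND ((P4 AND P1) AND P4)) over P1, P2, P3, P4 (16 rows)
Evaluate each row (bits = P1,P2,P3,P4, MSB first):
  row 0 [0000]: (((0 AND 0) OR (NOT 0 AND 0)) AND ((0 AND 0) AND 0)) -> 0
  row 1 [0001]: (((0 AND 0) OR (NOT 0 AND 0)) AND ((1 AND 0) AND 1)) -> 0
  row 2 [0010]: (((0 AND 0) OR (NOT 0 AND 0)) AND ((0 AND 0) AND 0)) -> 0
  row 3 [0011]: (((0 AND 0) OR (NOT 0 AND 0)) AND ((1 AND 0) AND 1)) -> 0
  row 4 [0100]: (((1 AND 1) OR (NOT 1 AND 1)) AND ((0 AND 0) AND 0)) -> 0
  row 5 [0101]: (((1 AND 1) OR (NOT 1 AND 1)) AND ((1 AND 0) AND 1)) -> 0
  row 6 [0110]: (((1 AND 1) OR (NOT 1 AND 1)) AND ((0 AND 0) AND 0)) -> 0
  row 7 [0111]: (((1 AND 1) OR (NOT 1 AND 1)) AND ((1 AND 0) AND 1)) -> 0
  row 8 [1000]: (((0 AND 0) OR (NOT 0 AND 0)) AND ((0 AND 1) AND 0)) -> 0
  row 9 [1001]: (((0 AND 0) OR (NOT 0 AND 0)) AND ((1 AND 1) AND 1)) -> 0
  row 10 [1010]: (((0 AND 0) OR (NOT 0 AND 0)) AND ((0 AND 1) AND 0)) -> 0
  row 11 [1011]: (((0 AND 0) OR (NOT 0 AND 0)) AND ((1 AND 1) AND 1)) -> 0
  row 12 [1100]: (((1 AND 1) OR (NOT 1 AND 1)) AND ((0 AND 1) AND 0)) -> 0
  row 13 [1101]: (((1 AND 1) OR (NOT 1 AND 1)) AND ((1 AND 1) AND 1)) -> 1
  row 14 [1110]: (((1 AND 1) OR (NOT 1 AND 1)) AND ((0 AND 1) AND 0)) -> 0
  row 15 [1111]: (((1 AND 1) OR (NOT 1 AND 1)) AND ((1 AND 1) AND 1)) -> 1
Full result column, 4 rows per line (P1,P2 fixed per line; P3,P4 runs 00..11 left to right):
  rows 0-3 [P1,P2=00]: 0000  = hex 0
  rows 4-7 [P1,P2=01]: 0000  = hex 0
  rows 8-11 [P1,P2=10]: 0000  = hex 0
  rows 12-15 [P1,P2=11]: 0101  = hex 5
Output column (row 0 .. row 15) = 0000000000000101
Output column grouped in 4s = 0000 0000 0000 0101 = 0x0005
Convert to decimal digit by digit (value = value*16 + digit):
  0 -> 0
  0*16 + 0 = 0
  0*16 + 0 = 0
  0*16 + 5 = 5
Decimal = 5

5
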